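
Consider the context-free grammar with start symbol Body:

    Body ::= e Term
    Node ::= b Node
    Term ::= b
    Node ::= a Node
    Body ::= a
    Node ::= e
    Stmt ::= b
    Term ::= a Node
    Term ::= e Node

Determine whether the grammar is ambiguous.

Only Body, Term, Node are reachable from Body; ignoring the rest: Restricted to the reachable nonterminals, every rule has the form A → t or A → t B, and no two rules for the same A share a first terminal. The grammar encodes a DFA — one run per string.

Unambiguous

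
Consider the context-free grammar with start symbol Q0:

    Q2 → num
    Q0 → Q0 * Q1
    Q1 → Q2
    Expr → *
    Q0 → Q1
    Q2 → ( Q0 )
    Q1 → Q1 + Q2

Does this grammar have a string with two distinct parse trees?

Only Q0, Q1, Q2 are reachable from Q0; ignoring the rest: The grammar is stratified — Q0 handles '*' (left-recursive), Q1 handles '+', Q2 atoms. Each operator has a fixed associativity and precedence level, so every string has one parse.

Unambiguous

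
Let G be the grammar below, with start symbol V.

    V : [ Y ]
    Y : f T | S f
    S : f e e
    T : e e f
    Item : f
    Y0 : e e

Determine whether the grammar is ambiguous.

Ambiguous

Witness: [ f e e f ]

Derivation 1: V ⇒ [ Y ] ⇒ [ f T ] ⇒ [ f e e f ]
Derivation 2: V ⇒ [ Y ] ⇒ [ S f ] ⇒ [ f e e f ]

Two distinct leftmost derivations for the same string.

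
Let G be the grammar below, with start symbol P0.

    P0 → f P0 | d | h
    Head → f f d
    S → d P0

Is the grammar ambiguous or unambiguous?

Only P0 is reachable from P0; ignoring the rest: The reachable rules are right-linear with at most one rule per (nonterminal, next-terminal) pair. Each input token forces the next rule, so parsing is deterministic.

Unambiguous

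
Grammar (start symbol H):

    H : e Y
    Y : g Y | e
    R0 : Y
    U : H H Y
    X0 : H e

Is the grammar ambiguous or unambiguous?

Unambiguous

(R0, U, X0 are unreachable from H, so their rules don't affect L(H).) Restricted to the reachable nonterminals, every rule has the form A → t or A → t B, and no two rules for the same A share a first terminal. The grammar encodes a DFA — one run per string.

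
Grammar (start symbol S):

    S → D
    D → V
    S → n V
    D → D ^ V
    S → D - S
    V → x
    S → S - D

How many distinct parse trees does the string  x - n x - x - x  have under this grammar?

3

Parse trees for x - n x - x - x:
  [S [D [V x]] - [S [S [S n [V x]] - [D [V x]]] - [D [V x]]]]
  [S [S [D [V x]] - [S [S n [V x]] - [D [V x]]]] - [D [V x]]]
  [S [S [S [D [V x]] - [S n [V x]]] - [D [V x]]] - [D [V x]]]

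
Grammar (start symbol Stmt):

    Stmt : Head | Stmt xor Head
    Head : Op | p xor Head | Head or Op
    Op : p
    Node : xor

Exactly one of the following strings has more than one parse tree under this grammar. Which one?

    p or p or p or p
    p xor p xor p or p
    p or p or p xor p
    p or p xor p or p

p or p or p or p: 1 tree
p xor p xor p or p: 7 trees
p or p or p xor p: 1 tree
p or p xor p or p: 1 tree

p xor p xor p or p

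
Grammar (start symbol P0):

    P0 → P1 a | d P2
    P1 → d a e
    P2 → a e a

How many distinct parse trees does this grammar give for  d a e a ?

2

Parse trees for d a e a:
  [P0 [P1 d a e] a]
  [P0 d [P2 a e a]]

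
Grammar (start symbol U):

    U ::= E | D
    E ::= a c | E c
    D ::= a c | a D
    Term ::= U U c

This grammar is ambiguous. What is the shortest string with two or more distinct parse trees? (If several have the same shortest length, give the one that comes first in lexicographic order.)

a c

length 2: a c has 2 parse trees

Two derivations of a c:
  U ⇒ E ⇒ a c
  U ⇒ D ⇒ a c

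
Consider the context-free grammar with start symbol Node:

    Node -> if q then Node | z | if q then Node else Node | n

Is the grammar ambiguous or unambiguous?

Witness: if q then if q then n else n

Derivation 1: Node ⇒ if q then Node ⇒ if q then if q then Node else Node ⇒ if q then if q then n else Node ⇒ if q then if q then n else n
Derivation 2: Node ⇒ if q then Node else Node ⇒ if q then if q then Node else Node ⇒ if q then if q then n else Node ⇒ if q then if q then n else n

Two distinct leftmost derivations for the same string.

Ambiguous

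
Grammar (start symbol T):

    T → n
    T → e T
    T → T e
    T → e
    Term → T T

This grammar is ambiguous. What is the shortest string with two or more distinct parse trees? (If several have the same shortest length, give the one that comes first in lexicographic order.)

length 1: no string has ≥2 trees
length 2: e e has 2 parse trees

Two derivations of e e:
  T ⇒ e T ⇒ e e
  T ⇒ T e ⇒ e e

e e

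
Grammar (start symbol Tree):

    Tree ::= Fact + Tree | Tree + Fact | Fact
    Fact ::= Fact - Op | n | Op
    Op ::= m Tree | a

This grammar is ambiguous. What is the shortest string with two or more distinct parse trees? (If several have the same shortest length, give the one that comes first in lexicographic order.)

a + a

length 1: no string has ≥2 trees
length 2: no string has ≥2 trees
length 3: a + a has 2 parse trees

Two derivations of a + a:
  Tree ⇒ Fact + Tree ⇒ Op + Tree ⇒ a + Tree ⇒ a + Fact ⇒ a + Op ⇒ a + a
  Tree ⇒ Tree + Fact ⇒ Fact + Fact ⇒ Op + Fact ⇒ a + Fact ⇒ a + Op ⇒ a + a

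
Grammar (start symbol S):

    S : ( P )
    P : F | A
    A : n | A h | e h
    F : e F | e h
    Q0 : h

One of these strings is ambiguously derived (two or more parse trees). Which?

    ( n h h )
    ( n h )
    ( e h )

( n h h ): 1 tree
( n h ): 1 tree
( e h ): 2 trees

( e h )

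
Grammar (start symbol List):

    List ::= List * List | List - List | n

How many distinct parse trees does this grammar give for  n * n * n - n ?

5

Parse trees for n * n * n - n:
  [List [List n] * [List [List n] * [List [List n] - [List n]]]]
  [List [List n] * [List [List [List n] * [List n]] - [List n]]]
  [List [List [List n] * [List n]] * [List [List n] - [List n]]]
  [List [List [List n] * [List [List n] * [List n]]] - [List n]]
  [List [List [List [List n] * [List n]] * [List n]] - [List n]]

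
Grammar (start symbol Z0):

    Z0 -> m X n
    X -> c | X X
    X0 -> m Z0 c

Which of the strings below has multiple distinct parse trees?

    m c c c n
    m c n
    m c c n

m c c c n: 2 trees
m c n: 1 tree
m c c n: 1 tree

m c c c n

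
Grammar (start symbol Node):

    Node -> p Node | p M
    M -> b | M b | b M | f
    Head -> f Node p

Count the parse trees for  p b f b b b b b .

6

Parse trees for p b f b b b b b:
  [Node p [M [M [M [M [M [M b [M f]] b] b] b] b] b]]
  [Node p [M [M [M [M [M b [M [M f] b]] b] b] b] b]]
  [Node p [M [M [M [M b [M [M [M f] b] b]] b] b] b]]
  [Node p [M [M [M b [M [M [M [M f] b] b] b]] b] b]]
  [Node p [M [M b [M [M [M [M [M f] b] b] b] b]] b]]
  [Node p [M b [M [M [M [M [M [M f] b] b] b] b] b]]]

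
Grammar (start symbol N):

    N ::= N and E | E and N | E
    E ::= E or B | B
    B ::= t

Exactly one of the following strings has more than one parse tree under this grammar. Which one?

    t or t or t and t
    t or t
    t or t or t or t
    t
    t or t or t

t or t or t and t: 2 trees
t or t: 1 tree
t or t or t or t: 1 tree
t: 1 tree
t or t or t: 1 tree

t or t or t and t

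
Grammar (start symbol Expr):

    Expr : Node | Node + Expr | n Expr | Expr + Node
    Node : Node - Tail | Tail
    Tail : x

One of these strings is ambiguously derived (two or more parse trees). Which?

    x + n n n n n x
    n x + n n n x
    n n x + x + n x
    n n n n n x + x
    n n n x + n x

x + n n n n n x: 1 tree
n x + n n n x: 1 tree
n n x + x + n x: 1 tree
n n n n n x + x: 7 trees
n n n x + n x: 1 tree

n n n n n x + x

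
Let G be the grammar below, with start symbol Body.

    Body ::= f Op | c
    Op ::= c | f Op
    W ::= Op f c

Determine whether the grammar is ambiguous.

Unambiguous

Only Body, Op are reachable from Body; ignoring the rest: Each reachable nonterminal has at most one production per leading terminal, and all productions are right-linear; the derivation is determined token-by-token.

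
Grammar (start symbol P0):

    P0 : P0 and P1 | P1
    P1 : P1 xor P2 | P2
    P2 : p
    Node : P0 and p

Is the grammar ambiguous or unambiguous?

(Node is unreachable from P0, so its rules don't affect L(P0).) This is a standard precedence ladder (P0 over P1 over P2), with each level left-recursive on its own operator ('and' at P0, 'xor' at P1). That structure is LR(1), hence unambiguous.

Unambiguous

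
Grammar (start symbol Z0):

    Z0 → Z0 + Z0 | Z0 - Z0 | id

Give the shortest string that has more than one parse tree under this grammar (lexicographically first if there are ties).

length 1: no string has ≥2 trees
length 3: no string has ≥2 trees
length 5: id + id + id has 2 parse trees

Two derivations of id + id + id:
  Z0 ⇒ Z0 + Z0 ⇒ Z0 + Z0 + Z0 ⇒ id + Z0 + Z0 ⇒ id + id + Z0 ⇒ id + id + id
  Z0 ⇒ Z0 + Z0 ⇒ id + Z0 ⇒ id + Z0 + Z0 ⇒ id + id + Z0 ⇒ id + id + id

id + id + id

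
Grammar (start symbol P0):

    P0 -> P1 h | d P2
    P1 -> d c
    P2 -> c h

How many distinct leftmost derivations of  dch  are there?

Parse trees for dch:
  [P0 [P1 d c] h]
  [P0 d [P2 c h]]

2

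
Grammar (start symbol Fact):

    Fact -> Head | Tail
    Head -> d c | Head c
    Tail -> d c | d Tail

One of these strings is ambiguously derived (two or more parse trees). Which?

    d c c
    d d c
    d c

d c

d c c: 1 tree
d d c: 1 tree
d c: 2 trees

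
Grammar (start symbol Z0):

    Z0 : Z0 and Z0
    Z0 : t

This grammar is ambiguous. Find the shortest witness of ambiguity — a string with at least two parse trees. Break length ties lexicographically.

t and t and t

length 1: no string has ≥2 trees
length 3: no string has ≥2 trees
length 5: t and t and t has 2 parse trees

Two derivations of t and t and t:
  Z0 ⇒ Z0 and Z0 ⇒ Z0 and Z0 and Z0 ⇒ t and Z0 and Z0 ⇒ t and t and Z0 ⇒ t and t and t
  Z0 ⇒ Z0 and Z0 ⇒ t and Z0 ⇒ t and Z0 and Z0 ⇒ t and t and Z0 ⇒ t and t and t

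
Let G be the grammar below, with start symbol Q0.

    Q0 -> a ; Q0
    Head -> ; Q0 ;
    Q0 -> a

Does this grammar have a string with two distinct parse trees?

Only Q0 is reachable from Q0; ignoring the rest: Right-recursive list with a separator: after each atom, whether the separator follows determines the rule. One parse per string.

Unambiguous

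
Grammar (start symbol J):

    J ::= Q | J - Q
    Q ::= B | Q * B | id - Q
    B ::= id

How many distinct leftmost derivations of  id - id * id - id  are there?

3

Parse trees for id - id * id - id:
  [J [J [Q [Q id - [Q [B id]]] * [B id]]] - [Q [B id]]]
  [J [J [Q id - [Q [Q [B id]] * [B id]]]] - [Q [B id]]]
  [J [J [J [Q [B id]]] - [Q [Q [B id]] * [B id]]] - [Q [B id]]]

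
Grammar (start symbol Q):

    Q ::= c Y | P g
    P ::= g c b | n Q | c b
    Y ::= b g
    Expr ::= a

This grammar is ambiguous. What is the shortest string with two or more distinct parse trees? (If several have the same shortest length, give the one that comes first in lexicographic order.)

c b g

length 3: c b g has 2 parse trees

Two derivations of c b g:
  Q ⇒ c Y ⇒ c b g
  Q ⇒ P g ⇒ c b g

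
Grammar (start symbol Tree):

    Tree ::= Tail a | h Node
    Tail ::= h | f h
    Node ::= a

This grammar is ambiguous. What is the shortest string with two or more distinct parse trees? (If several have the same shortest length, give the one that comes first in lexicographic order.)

h a

length 2: h a has 2 parse trees

Two derivations of h a:
  Tree ⇒ Tail a ⇒ h a
  Tree ⇒ h Node ⇒ h a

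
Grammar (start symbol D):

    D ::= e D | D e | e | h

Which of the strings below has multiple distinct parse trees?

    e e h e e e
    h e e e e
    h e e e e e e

e e h e e e: 10 trees
h e e e e: 1 tree
h e e e e e e: 1 tree

e e h e e e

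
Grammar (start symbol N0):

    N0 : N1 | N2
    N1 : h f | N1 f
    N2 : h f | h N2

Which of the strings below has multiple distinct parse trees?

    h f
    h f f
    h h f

h f

h f: 2 trees
h f f: 1 tree
h h f: 1 tree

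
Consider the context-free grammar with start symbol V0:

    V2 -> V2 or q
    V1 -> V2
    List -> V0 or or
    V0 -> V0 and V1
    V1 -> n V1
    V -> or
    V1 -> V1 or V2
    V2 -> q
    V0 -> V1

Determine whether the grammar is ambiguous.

Witness: q or q

Derivation 1: V0 ⇒ V1 ⇒ V2 ⇒ V2 or q ⇒ q or q
Derivation 2: V0 ⇒ V1 ⇒ V1 or V2 ⇒ V2 or V2 ⇒ q or V2 ⇒ q or q

Two distinct leftmost derivations for the same string.

Ambiguous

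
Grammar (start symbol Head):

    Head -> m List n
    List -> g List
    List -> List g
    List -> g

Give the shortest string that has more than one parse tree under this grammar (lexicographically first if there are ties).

length 3: no string has ≥2 trees
length 4: m g g n has 2 parse trees

Two derivations of m g g n:
  Head ⇒ m List n ⇒ m g List n ⇒ m g g n
  Head ⇒ m List n ⇒ m List g n ⇒ m g g n

m g g n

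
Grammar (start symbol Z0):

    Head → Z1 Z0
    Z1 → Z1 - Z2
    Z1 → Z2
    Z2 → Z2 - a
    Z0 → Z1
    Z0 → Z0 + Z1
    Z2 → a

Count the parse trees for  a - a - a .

Parse trees for a - a - a:
  [Z0 [Z1 [Z1 [Z2 a]] - [Z2 [Z2 a] - a]]]
  [Z0 [Z1 [Z1 [Z1 [Z2 a]] - [Z2 a]] - [Z2 a]]]
  [Z0 [Z1 [Z1 [Z2 [Z2 a] - a]] - [Z2 a]]]
  [Z0 [Z1 [Z2 [Z2 [Z2 a] - a] - a]]]

4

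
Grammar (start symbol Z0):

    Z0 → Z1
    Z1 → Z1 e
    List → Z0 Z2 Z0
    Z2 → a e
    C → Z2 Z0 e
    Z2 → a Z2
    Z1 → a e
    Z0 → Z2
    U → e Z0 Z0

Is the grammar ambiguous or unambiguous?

Witness: a e

Derivation 1: Z0 ⇒ Z1 ⇒ a e
Derivation 2: Z0 ⇒ Z2 ⇒ a e

Two distinct leftmost derivations for the same string.

Ambiguous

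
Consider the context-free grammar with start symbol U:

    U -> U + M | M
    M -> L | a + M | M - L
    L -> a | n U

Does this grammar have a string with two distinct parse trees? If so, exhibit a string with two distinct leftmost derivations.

Witness: a + a

Derivation 1: U ⇒ U + M ⇒ M + M ⇒ L + M ⇒ a + M ⇒ a + L ⇒ a + a
Derivation 2: U ⇒ M ⇒ a + M ⇒ a + L ⇒ a + a

Two distinct leftmost derivations for the same string.

Ambiguous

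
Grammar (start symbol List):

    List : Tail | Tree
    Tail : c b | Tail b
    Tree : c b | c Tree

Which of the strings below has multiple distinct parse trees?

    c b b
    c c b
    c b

c b

c b b: 1 tree
c c b: 1 tree
c b: 2 trees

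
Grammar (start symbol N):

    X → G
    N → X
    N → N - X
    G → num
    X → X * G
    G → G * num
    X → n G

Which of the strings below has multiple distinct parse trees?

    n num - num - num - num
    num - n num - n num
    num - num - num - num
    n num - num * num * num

n num - num - num - num: 1 tree
num - n num - n num: 1 tree
num - num - num - num: 1 tree
n num - num * num * num: 4 trees

n num - num * num * num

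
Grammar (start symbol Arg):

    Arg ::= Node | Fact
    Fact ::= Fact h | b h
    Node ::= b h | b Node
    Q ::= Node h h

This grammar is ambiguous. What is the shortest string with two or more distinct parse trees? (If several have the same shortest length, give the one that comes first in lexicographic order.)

length 2: b h has 2 parse trees

Two derivations of b h:
  Arg ⇒ Node ⇒ b h
  Arg ⇒ Fact ⇒ b h

b h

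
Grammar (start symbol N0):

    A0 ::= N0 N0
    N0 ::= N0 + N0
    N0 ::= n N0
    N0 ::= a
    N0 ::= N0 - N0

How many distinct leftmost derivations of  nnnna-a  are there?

Parse trees for nnnna-a:
  [N0 n [N0 n [N0 n [N0 n [N0 [N0 a] - [N0 a]]]]]]
  [N0 n [N0 n [N0 n [N0 [N0 n [N0 a]] - [N0 a]]]]]
  [N0 n [N0 n [N0 [N0 n [N0 n [N0 a]]] - [N0 a]]]]
  [N0 n [N0 [N0 n [N0 n [N0 n [N0 a]]]] - [N0 a]]]
  [N0 [N0 n [N0 n [N0 n [N0 n [N0 a]]]]] - [N0 a]]

5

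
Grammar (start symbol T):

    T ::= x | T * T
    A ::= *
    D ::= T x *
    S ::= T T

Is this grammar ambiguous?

Ambiguous

Witness: x * x * x

Derivation 1: T ⇒ T * T ⇒ x * T ⇒ x * T * T ⇒ x * x * T ⇒ x * x * x
Derivation 2: T ⇒ T * T ⇒ T * T * T ⇒ x * T * T ⇒ x * x * T ⇒ x * x * x

Two distinct leftmost derivations for the same string.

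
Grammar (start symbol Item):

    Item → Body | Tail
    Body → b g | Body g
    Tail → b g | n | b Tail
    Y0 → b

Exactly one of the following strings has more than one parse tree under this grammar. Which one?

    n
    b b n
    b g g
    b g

n: 1 tree
b b n: 1 tree
b g g: 1 tree
b g: 2 trees

b g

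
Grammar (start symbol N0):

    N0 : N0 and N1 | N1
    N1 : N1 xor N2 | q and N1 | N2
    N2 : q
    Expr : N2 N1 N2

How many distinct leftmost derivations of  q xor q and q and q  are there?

2

Parse trees for q xor q and q and q:
  [N0 [N0 [N1 [N1 [N2 q]] xor [N2 q]]] and [N1 q and [N1 [N2 q]]]]
  [N0 [N0 [N0 [N1 [N1 [N2 q]] xor [N2 q]]] and [N1 [N2 q]]] and [N1 [N2 q]]]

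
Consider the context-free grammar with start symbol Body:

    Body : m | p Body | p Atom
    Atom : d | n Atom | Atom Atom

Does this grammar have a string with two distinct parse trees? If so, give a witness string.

Ambiguous

Witness: p d d d

Derivation 1: Body ⇒ p Atom ⇒ p Atom Atom ⇒ p d Atom ⇒ p d Atom Atom ⇒ p d d Atom ⇒ p d d d
Derivation 2: Body ⇒ p Atom ⇒ p Atom Atom ⇒ p Atom Atom Atom ⇒ p d Atom Atom ⇒ p d d Atom ⇒ p d d d

Two distinct leftmost derivations for the same string.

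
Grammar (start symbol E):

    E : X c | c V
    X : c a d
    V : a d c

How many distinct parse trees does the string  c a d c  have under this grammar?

2

Parse trees for c a d c:
  [E [X c a d] c]
  [E c [V a d c]]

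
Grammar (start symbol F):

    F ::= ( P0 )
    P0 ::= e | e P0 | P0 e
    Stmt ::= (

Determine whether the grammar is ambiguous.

Witness: ( e e )

Derivation 1: F ⇒ ( P0 ) ⇒ ( e P0 ) ⇒ ( e e )
Derivation 2: F ⇒ ( P0 ) ⇒ ( P0 e ) ⇒ ( e e )

Two distinct leftmost derivations for the same string.

Ambiguous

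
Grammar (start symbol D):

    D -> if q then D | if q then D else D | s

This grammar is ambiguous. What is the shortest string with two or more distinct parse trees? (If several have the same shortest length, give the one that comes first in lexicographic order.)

length 1: no string has ≥2 trees
length 4: no string has ≥2 trees
length 6: no string has ≥2 trees
length 7: no string has ≥2 trees
length 9: if q then if q then s else s has 2 parse trees

Two derivations of if q then if q then s else s:
  D ⇒ if q then D ⇒ if q then if q then D else D ⇒ if q then if q then s else D ⇒ if q then if q then s else s
  D ⇒ if q then D else D ⇒ if q then if q then D else D ⇒ if q then if q then s else D ⇒ if q then if q then s else s

if q then if q then s else s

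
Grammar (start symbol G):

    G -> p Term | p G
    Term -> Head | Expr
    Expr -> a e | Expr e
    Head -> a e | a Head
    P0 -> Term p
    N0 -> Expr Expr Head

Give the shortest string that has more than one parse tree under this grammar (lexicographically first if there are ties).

p a e

length 3: p a e has 2 parse trees

Two derivations of p a e:
  G ⇒ p Term ⇒ p Head ⇒ p a e
  G ⇒ p Term ⇒ p Expr ⇒ p a e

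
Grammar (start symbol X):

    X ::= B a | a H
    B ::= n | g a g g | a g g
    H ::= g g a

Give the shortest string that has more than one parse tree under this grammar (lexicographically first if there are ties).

a g g a

length 2: no string has ≥2 trees
length 4: a g g a has 2 parse trees

Two derivations of a g g a:
  X ⇒ B a ⇒ a g g a
  X ⇒ a H ⇒ a g g a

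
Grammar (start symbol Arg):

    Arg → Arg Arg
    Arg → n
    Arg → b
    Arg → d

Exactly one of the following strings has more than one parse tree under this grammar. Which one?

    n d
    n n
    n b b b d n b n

n d: 1 tree
n n: 1 tree
n b b b d n b n: 429 trees

n b b b d n b n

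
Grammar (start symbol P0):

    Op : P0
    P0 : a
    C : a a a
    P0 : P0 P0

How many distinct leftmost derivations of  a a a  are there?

Parse trees for a a a:
  [P0 [P0 a] [P0 [P0 a] [P0 a]]]
  [P0 [P0 [P0 a] [P0 a]] [P0 a]]

2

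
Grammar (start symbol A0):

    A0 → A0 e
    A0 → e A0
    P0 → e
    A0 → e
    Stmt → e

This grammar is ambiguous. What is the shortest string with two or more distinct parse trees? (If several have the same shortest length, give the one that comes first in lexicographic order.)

length 1: no string has ≥2 trees
length 2: e e has 2 parse trees

Two derivations of e e:
  A0 ⇒ A0 e ⇒ e e
  A0 ⇒ e A0 ⇒ e e

e e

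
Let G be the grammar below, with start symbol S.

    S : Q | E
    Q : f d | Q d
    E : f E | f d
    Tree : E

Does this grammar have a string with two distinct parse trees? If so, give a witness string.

Ambiguous

Witness: f d

Derivation 1: S ⇒ Q ⇒ f d
Derivation 2: S ⇒ E ⇒ f d

Two distinct leftmost derivations for the same string.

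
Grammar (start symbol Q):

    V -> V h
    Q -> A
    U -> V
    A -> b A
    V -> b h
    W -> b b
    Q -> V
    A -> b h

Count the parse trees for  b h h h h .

Parse trees for b h h h h:
  [Q [V [V [V [V b h] h] h] h]]

1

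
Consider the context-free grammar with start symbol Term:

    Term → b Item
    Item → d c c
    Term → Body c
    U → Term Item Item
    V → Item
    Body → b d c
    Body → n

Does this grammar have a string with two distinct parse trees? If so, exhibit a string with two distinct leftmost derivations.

Ambiguous

Witness: b d c c

Derivation 1: Term ⇒ b Item ⇒ b d c c
Derivation 2: Term ⇒ Body c ⇒ b d c c

Two distinct leftmost derivations for the same string.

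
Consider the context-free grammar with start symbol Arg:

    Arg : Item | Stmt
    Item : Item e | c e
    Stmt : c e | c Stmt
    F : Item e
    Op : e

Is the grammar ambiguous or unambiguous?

Ambiguous

Witness: c e

Derivation 1: Arg ⇒ Item ⇒ c e
Derivation 2: Arg ⇒ Stmt ⇒ c e

Two distinct leftmost derivations for the same string.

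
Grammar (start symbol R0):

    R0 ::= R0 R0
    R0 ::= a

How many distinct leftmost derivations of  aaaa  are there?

Parse trees for aaaa:
  [R0 [R0 a] [R0 [R0 a] [R0 [R0 a] [R0 a]]]]
  [R0 [R0 a] [R0 [R0 [R0 a] [R0 a]] [R0 a]]]
  [R0 [R0 [R0 a] [R0 a]] [R0 [R0 a] [R0 a]]]
  [R0 [R0 [R0 a] [R0 [R0 a] [R0 a]]] [R0 a]]
  [R0 [R0 [R0 [R0 a] [R0 a]] [R0 a]] [R0 a]]

5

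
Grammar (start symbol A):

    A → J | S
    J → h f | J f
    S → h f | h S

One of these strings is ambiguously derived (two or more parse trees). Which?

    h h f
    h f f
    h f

h f

h h f: 1 tree
h f f: 1 tree
h f: 2 trees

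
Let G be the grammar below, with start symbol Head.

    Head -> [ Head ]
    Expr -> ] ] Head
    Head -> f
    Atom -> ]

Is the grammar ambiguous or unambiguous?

Unambiguous

(Atom, Expr are unreachable from Head, so their rules don't affect L(Head).) Each string is a nest of matched brackets around a single atom. An opening bracket forces the recursive rule; an atom forces the base rule.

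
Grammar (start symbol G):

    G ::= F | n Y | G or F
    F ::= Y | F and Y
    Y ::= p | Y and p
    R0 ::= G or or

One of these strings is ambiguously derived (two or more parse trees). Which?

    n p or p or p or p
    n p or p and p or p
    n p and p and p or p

n p or p or p or p: 1 tree
n p or p and p or p: 2 trees
n p and p and p or p: 1 tree

n p or p and p or p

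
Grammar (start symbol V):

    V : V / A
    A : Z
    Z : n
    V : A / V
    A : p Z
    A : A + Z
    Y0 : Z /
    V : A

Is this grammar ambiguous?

Ambiguous

Witness: n / n

Derivation 1: V ⇒ V / A ⇒ A / A ⇒ Z / A ⇒ n / A ⇒ n / Z ⇒ n / n
Derivation 2: V ⇒ A / V ⇒ Z / V ⇒ n / V ⇒ n / A ⇒ n / Z ⇒ n / n

Two distinct leftmost derivations for the same string.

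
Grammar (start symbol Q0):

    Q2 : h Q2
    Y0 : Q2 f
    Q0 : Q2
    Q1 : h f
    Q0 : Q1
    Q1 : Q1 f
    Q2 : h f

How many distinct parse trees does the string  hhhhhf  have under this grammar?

1

Parse trees for hhhhhf:
  [Q0 [Q2 h [Q2 h [Q2 h [Q2 h [Q2 h f]]]]]]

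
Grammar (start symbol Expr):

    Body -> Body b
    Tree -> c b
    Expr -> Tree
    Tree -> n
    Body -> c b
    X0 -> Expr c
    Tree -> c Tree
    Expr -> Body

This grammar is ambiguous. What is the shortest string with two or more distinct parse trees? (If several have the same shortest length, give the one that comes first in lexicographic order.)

length 1: no string has ≥2 trees
length 2: c b has 2 parse trees

Two derivations of c b:
  Expr ⇒ Tree ⇒ c b
  Expr ⇒ Body ⇒ c b

c b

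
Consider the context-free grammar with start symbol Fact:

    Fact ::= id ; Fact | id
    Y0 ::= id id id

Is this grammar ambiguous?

Only Fact is reachable from Fact; ignoring the rest: The reachable grammar is A → atom sep A | atom. Each atom is followed by either the separator (recurse) or end-of-string (stop) — no choice point.

Unambiguous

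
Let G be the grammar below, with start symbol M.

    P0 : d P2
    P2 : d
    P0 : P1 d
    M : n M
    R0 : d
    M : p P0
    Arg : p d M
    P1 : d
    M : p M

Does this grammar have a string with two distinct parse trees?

Ambiguous

Witness: p d d

Derivation 1: M ⇒ p P0 ⇒ p d P2 ⇒ p d d
Derivation 2: M ⇒ p P0 ⇒ p P1 d ⇒ p d d

Two distinct leftmost derivations for the same string.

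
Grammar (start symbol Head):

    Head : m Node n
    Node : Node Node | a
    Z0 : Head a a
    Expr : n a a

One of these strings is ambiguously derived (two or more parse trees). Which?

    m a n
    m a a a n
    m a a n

m a n: 1 tree
m a a a n: 2 trees
m a a n: 1 tree

m a a a n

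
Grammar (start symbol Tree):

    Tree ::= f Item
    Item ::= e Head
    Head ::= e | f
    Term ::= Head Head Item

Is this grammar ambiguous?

Unambiguous

(Term is unreachable from Tree, so its rules don't affect L(Tree).) The reachable rules are right-linear with at most one rule per (nonterminal, next-terminal) pair. Each input token forces the next rule, so parsing is deterministic.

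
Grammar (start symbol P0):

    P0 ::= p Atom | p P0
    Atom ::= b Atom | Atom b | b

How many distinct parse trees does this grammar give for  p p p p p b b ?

2

Parse trees for p p p p p b b:
  [P0 p [P0 p [P0 p [P0 p [P0 p [Atom b [Atom b]]]]]]]
  [P0 p [P0 p [P0 p [P0 p [P0 p [Atom [Atom b] b]]]]]]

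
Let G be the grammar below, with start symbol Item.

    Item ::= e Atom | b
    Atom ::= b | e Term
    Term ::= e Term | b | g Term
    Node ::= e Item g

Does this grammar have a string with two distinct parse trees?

Unambiguous

(Node is unreachable from Item, so its rules don't affect L(Item).) Restricted to the reachable nonterminals, every rule has the form A → t or A → t B, and no two rules for the same A share a first terminal. The grammar encodes a DFA — one run per string.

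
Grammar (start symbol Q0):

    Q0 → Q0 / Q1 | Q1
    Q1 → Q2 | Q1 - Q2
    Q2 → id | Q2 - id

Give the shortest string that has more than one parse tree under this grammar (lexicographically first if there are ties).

id - id

length 1: no string has ≥2 trees
length 3: id - id has 2 parse trees

Two derivations of id - id:
  Q0 ⇒ Q1 ⇒ Q2 ⇒ Q2 - id ⇒ id - id
  Q0 ⇒ Q1 ⇒ Q1 - Q2 ⇒ Q2 - Q2 ⇒ id - Q2 ⇒ id - id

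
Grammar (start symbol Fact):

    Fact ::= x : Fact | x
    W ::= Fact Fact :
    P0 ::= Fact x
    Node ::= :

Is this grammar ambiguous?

Unambiguous

(W, P0, Node are unreachable from Fact, so their rules don't affect L(Fact).) Right-recursive list with a separator: after each atom, whether the separator follows determines the rule. One parse per string.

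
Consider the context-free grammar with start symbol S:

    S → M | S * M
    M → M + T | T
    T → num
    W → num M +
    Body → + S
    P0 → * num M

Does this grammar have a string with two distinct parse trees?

(W, Body, P0 are unreachable from S, so their rules don't affect L(S).) This is a standard precedence ladder (S over M over T), with each level left-recursive on its own operator ('*' at S, '+' at M). That structure is LR(1), hence unambiguous.

Unambiguous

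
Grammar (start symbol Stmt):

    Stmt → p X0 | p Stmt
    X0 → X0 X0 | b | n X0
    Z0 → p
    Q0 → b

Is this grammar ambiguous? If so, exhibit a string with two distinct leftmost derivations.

Witness: p b b b

Derivation 1: Stmt ⇒ p X0 ⇒ p X0 X0 ⇒ p X0 X0 X0 ⇒ p b X0 X0 ⇒ p b b X0 ⇒ p b b b
Derivation 2: Stmt ⇒ p X0 ⇒ p X0 X0 ⇒ p b X0 ⇒ p b X0 X0 ⇒ p b b X0 ⇒ p b b b

Two distinct leftmost derivations for the same string.

Ambiguous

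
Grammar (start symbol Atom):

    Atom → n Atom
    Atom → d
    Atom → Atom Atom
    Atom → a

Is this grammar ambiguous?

Ambiguous

Witness: a a a

Derivation 1: Atom ⇒ Atom Atom ⇒ Atom Atom Atom ⇒ a Atom Atom ⇒ a a Atom ⇒ a a a
Derivation 2: Atom ⇒ Atom Atom ⇒ a Atom ⇒ a Atom Atom ⇒ a a Atom ⇒ a a a

Two distinct leftmost derivations for the same string.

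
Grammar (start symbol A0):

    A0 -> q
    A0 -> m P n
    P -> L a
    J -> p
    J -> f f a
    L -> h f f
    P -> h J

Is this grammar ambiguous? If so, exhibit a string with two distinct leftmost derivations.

Witness: m h f f a n

Derivation 1: A0 ⇒ m P n ⇒ m L a n ⇒ m h f f a n
Derivation 2: A0 ⇒ m P n ⇒ m h J n ⇒ m h f f a n

Two distinct leftmost derivations for the same string.

Ambiguous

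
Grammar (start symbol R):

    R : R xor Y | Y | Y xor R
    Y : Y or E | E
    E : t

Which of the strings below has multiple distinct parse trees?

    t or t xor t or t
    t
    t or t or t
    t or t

t or t xor t or t: 2 trees
t: 1 tree
t or t or t: 1 tree
t or t: 1 tree

t or t xor t or t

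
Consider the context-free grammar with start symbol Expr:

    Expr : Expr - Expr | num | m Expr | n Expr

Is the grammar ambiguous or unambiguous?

Ambiguous

Witness: m num - num

Derivation 1: Expr ⇒ Expr - Expr ⇒ m Expr - Expr ⇒ m num - Expr ⇒ m num - num
Derivation 2: Expr ⇒ m Expr ⇒ m Expr - Expr ⇒ m num - Expr ⇒ m num - num

Two distinct leftmost derivations for the same string.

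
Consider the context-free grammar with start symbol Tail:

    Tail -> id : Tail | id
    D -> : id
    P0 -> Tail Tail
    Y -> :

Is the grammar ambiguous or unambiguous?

Unambiguous

(D, P0, Y are unreachable from Tail, so their rules don't affect L(Tail).) Right-recursive list with a separator: after each atom, whether the separator follows determines the rule. One parse per string.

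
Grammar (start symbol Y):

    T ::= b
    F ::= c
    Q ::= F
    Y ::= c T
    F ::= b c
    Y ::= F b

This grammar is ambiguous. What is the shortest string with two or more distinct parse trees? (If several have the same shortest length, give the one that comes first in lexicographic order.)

c b

length 2: c b has 2 parse trees

Two derivations of c b:
  Y ⇒ c T ⇒ c b
  Y ⇒ F b ⇒ c b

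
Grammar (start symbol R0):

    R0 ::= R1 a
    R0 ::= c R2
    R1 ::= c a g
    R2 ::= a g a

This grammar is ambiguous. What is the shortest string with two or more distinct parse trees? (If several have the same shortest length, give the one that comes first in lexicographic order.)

length 4: c a g a has 2 parse trees

Two derivations of c a g a:
  R0 ⇒ R1 a ⇒ c a g a
  R0 ⇒ c R2 ⇒ c a g a

c a g a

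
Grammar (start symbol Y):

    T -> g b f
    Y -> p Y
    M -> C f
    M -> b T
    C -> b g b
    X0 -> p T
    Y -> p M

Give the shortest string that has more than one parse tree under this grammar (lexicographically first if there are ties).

p b g b f

length 5: p b g b f has 2 parse trees

Two derivations of p b g b f:
  Y ⇒ p M ⇒ p C f ⇒ p b g b f
  Y ⇒ p M ⇒ p b T ⇒ p b g b f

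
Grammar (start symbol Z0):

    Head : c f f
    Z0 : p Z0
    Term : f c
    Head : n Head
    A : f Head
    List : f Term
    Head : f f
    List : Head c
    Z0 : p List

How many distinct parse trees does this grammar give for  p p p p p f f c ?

2

Parse trees for p p p p p f f c:
  [Z0 p [Z0 p [Z0 p [Z0 p [Z0 p [List f [Term f c]]]]]]]
  [Z0 p [Z0 p [Z0 p [Z0 p [Z0 p [List [Head f f] c]]]]]]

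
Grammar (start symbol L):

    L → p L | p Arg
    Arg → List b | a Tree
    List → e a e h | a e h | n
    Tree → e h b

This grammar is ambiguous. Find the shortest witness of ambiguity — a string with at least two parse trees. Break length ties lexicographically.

length 3: no string has ≥2 trees
length 4: no string has ≥2 trees
length 5: p a e h b has 2 parse trees

Two derivations of p a e h b:
  L ⇒ p Arg ⇒ p List b ⇒ p a e h b
  L ⇒ p Arg ⇒ p a Tree ⇒ p a e h b

p a e h b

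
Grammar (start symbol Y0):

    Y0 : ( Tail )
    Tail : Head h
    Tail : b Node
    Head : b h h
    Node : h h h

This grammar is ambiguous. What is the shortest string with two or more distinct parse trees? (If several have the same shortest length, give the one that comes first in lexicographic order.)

length 6: ( b h h h ) has 2 parse trees

Two derivations of ( b h h h ):
  Y0 ⇒ ( Tail ) ⇒ ( Head h ) ⇒ ( b h h h )
  Y0 ⇒ ( Tail ) ⇒ ( b Node ) ⇒ ( b h h h )

( b h h h )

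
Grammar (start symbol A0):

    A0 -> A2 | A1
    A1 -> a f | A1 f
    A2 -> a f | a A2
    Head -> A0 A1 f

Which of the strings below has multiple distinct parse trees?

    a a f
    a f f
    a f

a f

a a f: 1 tree
a f f: 1 tree
a f: 2 trees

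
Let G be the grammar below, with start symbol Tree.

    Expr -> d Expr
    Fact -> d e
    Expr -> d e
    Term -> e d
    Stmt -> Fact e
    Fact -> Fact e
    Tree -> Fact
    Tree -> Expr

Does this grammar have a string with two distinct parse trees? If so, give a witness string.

Ambiguous

Witness: d e

Derivation 1: Tree ⇒ Fact ⇒ d e
Derivation 2: Tree ⇒ Expr ⇒ d e

Two distinct leftmost derivations for the same string.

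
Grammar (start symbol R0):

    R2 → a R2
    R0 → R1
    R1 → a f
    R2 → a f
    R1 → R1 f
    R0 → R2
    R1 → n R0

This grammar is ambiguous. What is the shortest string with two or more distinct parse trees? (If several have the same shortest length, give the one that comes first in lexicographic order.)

a f

length 2: a f has 2 parse trees

Two derivations of a f:
  R0 ⇒ R1 ⇒ a f
  R0 ⇒ R2 ⇒ a f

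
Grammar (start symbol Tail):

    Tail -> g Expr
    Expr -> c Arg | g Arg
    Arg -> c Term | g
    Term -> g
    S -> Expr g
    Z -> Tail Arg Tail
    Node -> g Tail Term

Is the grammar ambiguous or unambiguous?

Only Tail, Expr, Arg, Term are reachable from Tail; ignoring the rest: Each reachable nonterminal has at most one production per leading terminal, and all productions are right-linear; the derivation is determined token-by-token.

Unambiguous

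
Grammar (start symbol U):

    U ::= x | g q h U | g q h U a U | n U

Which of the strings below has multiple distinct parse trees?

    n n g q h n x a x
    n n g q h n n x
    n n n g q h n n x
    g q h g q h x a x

g q h g q h x a x

n n g q h n x a x: 1 tree
n n g q h n n x: 1 tree
n n n g q h n n x: 1 tree
g q h g q h x a x: 2 trees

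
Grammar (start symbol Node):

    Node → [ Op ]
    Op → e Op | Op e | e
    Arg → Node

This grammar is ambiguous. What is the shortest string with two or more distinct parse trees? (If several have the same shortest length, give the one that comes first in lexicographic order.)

[ e e ]

length 3: no string has ≥2 trees
length 4: [ e e ] has 2 parse trees

Two derivations of [ e e ]:
  Node ⇒ [ Op ] ⇒ [ e Op ] ⇒ [ e e ]
  Node ⇒ [ Op ] ⇒ [ Op e ] ⇒ [ e e ]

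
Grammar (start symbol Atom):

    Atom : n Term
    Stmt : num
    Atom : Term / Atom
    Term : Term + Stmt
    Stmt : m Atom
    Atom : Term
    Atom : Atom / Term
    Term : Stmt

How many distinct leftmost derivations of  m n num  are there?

Parse trees for m n num:
  [Atom [Term [Stmt m [Atom n [Term [Stmt num]]]]]]

1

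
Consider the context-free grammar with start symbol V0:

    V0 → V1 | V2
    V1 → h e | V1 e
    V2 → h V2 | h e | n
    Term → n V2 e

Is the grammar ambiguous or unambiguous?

Ambiguous

Witness: h e

Derivation 1: V0 ⇒ V1 ⇒ h e
Derivation 2: V0 ⇒ V2 ⇒ h e

Two distinct leftmost derivations for the same string.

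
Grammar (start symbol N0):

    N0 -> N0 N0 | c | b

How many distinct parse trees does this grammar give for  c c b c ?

5

Parse trees for c c b c:
  [N0 [N0 c] [N0 [N0 c] [N0 [N0 b] [N0 c]]]]
  [N0 [N0 c] [N0 [N0 [N0 c] [N0 b]] [N0 c]]]
  [N0 [N0 [N0 c] [N0 c]] [N0 [N0 b] [N0 c]]]
  [N0 [N0 [N0 c] [N0 [N0 c] [N0 b]]] [N0 c]]
  [N0 [N0 [N0 [N0 c] [N0 c]] [N0 b]] [N0 c]]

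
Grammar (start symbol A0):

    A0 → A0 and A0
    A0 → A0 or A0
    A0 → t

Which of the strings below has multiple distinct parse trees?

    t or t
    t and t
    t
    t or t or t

t or t or t

t or t: 1 tree
t and t: 1 tree
t: 1 tree
t or t or t: 2 trees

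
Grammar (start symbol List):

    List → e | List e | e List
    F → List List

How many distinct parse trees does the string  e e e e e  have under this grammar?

16

Parse trees for e e e e e (showing first 6 of 16):
  [List [List [List [List [List e] e] e] e] e]
  [List [List [List [List e [List e]] e] e] e]
  [List [List [List e [List [List e] e]] e] e]
  [List [List [List e [List e [List e]]] e] e]
  [List [List e [List [List [List e] e] e]] e]
  [List [List e [List [List e [List e]] e]] e]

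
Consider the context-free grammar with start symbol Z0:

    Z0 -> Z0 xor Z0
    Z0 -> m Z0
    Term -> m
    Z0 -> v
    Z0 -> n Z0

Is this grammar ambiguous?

Witness: m v xor v

Derivation 1: Z0 ⇒ Z0 xor Z0 ⇒ m Z0 xor Z0 ⇒ m v xor Z0 ⇒ m v xor v
Derivation 2: Z0 ⇒ m Z0 ⇒ m Z0 xor Z0 ⇒ m v xor Z0 ⇒ m v xor v

Two distinct leftmost derivations for the same string.

Ambiguous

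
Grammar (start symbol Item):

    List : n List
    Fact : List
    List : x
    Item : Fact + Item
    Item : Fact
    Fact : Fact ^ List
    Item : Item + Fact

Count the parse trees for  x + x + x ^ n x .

4

Parse trees for x + x + x ^ n x:
  [Item [Fact [List x]] + [Item [Fact [List x]] + [Item [Fact [Fact [List x]] ^ [List n [List x]]]]]]
  [Item [Fact [List x]] + [Item [Item [Fact [List x]]] + [Fact [Fact [List x]] ^ [List n [List x]]]]]
  [Item [Item [Fact [List x]] + [Item [Fact [List x]]]] + [Fact [Fact [List x]] ^ [List n [List x]]]]
  [Item [Item [Item [Fact [List x]]] + [Fact [List x]]] + [Fact [Fact [List x]] ^ [List n [List x]]]]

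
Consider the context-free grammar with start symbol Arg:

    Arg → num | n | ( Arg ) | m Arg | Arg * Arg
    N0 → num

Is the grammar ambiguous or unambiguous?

Ambiguous

Witness: m n * n

Derivation 1: Arg ⇒ m Arg ⇒ m Arg * Arg ⇒ m n * Arg ⇒ m n * n
Derivation 2: Arg ⇒ Arg * Arg ⇒ m Arg * Arg ⇒ m n * Arg ⇒ m n * n

Two distinct leftmost derivations for the same string.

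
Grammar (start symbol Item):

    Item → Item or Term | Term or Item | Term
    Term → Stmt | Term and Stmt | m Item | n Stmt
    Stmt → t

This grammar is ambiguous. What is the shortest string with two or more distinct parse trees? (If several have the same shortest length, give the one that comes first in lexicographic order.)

length 1: no string has ≥2 trees
length 2: no string has ≥2 trees
length 3: t or t has 2 parse trees

Two derivations of t or t:
  Item ⇒ Item or Term ⇒ Term or Term ⇒ Stmt or Term ⇒ t or Term ⇒ t or Stmt ⇒ t or t
  Item ⇒ Term or Item ⇒ Stmt or Item ⇒ t or Item ⇒ t or Term ⇒ t or Stmt ⇒ t or t

t or t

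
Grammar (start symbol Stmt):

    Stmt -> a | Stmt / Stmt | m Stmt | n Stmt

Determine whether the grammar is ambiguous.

Ambiguous

Witness: m a / a

Derivation 1: Stmt ⇒ Stmt / Stmt ⇒ m Stmt / Stmt ⇒ m a / Stmt ⇒ m a / a
Derivation 2: Stmt ⇒ m Stmt ⇒ m Stmt / Stmt ⇒ m a / Stmt ⇒ m a / a

Two distinct leftmost derivations for the same string.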